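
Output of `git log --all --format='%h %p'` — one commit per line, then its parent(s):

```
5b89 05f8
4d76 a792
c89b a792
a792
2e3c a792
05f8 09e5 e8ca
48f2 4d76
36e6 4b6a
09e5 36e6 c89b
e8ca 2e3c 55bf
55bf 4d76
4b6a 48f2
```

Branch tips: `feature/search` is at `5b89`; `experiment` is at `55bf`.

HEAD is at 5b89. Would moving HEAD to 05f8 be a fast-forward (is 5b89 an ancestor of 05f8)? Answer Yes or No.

No

A fast-forward from 5b89 to 05f8 is possible iff 5b89 is an ancestor of 05f8.
Ancestors of 05f8: {05f8, 09e5, 2e3c, 36e6, 48f2, 4b6a, 4d76, 55bf, a792, c89b, e8ca}.
5b89 is not among them, so fast-forward is not possible.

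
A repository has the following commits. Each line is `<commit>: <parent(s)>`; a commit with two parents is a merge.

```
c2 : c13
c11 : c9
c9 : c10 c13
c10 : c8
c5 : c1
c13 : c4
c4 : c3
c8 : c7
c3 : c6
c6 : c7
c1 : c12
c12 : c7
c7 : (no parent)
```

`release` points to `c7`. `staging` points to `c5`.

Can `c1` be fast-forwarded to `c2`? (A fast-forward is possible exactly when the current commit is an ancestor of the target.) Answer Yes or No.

No

A fast-forward from c1 to c2 is possible iff c1 is an ancestor of c2.
Ancestors of c2: {c13, c2, c3, c4, c6, c7}.
c1 is not among them, so fast-forward is not possible.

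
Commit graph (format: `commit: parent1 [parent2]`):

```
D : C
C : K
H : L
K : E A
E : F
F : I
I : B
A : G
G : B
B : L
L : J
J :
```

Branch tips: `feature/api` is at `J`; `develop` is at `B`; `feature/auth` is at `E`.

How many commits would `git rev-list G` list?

4

Walking parent pointers from G: reachable set = {B, G, J, L}.
That is 4 commits.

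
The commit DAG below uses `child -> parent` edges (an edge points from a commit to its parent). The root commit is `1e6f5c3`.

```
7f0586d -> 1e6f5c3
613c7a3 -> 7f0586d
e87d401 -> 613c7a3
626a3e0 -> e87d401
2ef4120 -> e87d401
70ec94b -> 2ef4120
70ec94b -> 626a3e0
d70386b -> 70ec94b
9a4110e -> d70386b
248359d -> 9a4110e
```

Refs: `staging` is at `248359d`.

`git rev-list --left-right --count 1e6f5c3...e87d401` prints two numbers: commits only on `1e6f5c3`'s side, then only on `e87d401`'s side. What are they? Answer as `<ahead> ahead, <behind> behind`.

0 ahead, 3 behind

Reachable from 1e6f5c3: {1e6f5c3}.
Reachable from e87d401: {1e6f5c3, 613c7a3, 7f0586d, e87d401}.
Only in 1e6f5c3's history (ahead): {} — 0.
Only in e87d401's history (behind): {613c7a3, 7f0586d, e87d401} — 3.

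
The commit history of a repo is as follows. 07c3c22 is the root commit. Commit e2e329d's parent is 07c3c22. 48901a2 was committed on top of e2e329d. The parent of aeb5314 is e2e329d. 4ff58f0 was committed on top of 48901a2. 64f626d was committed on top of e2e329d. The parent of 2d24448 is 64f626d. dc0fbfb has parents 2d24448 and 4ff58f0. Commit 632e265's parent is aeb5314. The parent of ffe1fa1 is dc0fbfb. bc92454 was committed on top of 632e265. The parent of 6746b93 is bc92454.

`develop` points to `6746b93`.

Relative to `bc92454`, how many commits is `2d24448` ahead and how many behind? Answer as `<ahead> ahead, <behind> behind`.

2 ahead, 3 behind

Reachable from 2d24448: {07c3c22, 2d24448, 64f626d, e2e329d}.
Reachable from bc92454: {07c3c22, 632e265, aeb5314, bc92454, e2e329d}.
Only in 2d24448's history (ahead): {2d24448, 64f626d} — 2.
Only in bc92454's history (behind): {632e265, aeb5314, bc92454} — 3.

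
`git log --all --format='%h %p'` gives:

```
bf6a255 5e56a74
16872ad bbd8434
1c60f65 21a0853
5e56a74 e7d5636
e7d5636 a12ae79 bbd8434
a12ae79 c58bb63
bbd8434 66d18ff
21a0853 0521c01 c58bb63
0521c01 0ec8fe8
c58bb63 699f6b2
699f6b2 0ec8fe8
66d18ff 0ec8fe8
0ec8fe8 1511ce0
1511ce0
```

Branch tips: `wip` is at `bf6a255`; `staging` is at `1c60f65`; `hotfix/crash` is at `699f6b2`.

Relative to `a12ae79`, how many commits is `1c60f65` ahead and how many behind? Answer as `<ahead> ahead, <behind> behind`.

3 ahead, 1 behind

Reachable from 1c60f65: {0521c01, 0ec8fe8, 1511ce0, 1c60f65, 21a0853, 699f6b2, c58bb63}.
Reachable from a12ae79: {0ec8fe8, 1511ce0, 699f6b2, a12ae79, c58bb63}.
Only in 1c60f65's history (ahead): {0521c01, 1c60f65, 21a0853} — 3.
Only in a12ae79's history (behind): {a12ae79} — 1.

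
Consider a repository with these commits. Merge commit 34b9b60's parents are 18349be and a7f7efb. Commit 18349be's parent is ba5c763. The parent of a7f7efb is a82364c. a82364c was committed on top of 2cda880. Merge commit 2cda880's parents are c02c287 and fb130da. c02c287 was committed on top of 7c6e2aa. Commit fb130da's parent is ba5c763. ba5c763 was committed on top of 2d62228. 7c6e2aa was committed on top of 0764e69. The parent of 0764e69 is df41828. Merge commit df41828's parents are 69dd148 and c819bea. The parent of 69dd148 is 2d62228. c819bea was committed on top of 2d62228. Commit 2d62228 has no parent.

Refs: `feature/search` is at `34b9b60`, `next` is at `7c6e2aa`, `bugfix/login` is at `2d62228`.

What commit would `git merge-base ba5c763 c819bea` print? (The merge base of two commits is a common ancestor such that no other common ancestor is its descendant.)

2d62228

Ancestors of ba5c763: {2d62228, ba5c763}.
Ancestors of c819bea: {2d62228, c819bea}.
Common ancestors: {2d62228}.
The only common ancestor is 2d62228, so it is the merge base.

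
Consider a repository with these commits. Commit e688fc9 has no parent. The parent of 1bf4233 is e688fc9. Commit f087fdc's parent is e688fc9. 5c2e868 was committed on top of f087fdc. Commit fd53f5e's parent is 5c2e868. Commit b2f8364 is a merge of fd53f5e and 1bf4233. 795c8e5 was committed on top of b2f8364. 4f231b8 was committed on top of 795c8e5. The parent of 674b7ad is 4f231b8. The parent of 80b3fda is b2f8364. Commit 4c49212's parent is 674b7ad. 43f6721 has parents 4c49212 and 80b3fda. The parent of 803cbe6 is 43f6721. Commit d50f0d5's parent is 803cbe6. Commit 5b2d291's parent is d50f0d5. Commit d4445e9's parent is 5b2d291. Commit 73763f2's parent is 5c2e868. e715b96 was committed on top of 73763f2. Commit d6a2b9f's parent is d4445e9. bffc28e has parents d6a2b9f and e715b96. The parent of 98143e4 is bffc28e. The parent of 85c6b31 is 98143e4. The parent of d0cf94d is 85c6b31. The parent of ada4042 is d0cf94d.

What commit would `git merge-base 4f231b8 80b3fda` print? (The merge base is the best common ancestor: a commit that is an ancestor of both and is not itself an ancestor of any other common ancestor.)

Ancestors of 4f231b8: {1bf4233, 4f231b8, 5c2e868, 795c8e5, b2f8364, e688fc9, f087fdc, fd53f5e}.
Ancestors of 80b3fda: {1bf4233, 5c2e868, 80b3fda, b2f8364, e688fc9, f087fdc, fd53f5e}.
Common ancestors: {1bf4233, 5c2e868, b2f8364, e688fc9, f087fdc, fd53f5e}.
Among these, b2f8364 is not an ancestor of any other common ancestor — it is the merge base.

b2f8364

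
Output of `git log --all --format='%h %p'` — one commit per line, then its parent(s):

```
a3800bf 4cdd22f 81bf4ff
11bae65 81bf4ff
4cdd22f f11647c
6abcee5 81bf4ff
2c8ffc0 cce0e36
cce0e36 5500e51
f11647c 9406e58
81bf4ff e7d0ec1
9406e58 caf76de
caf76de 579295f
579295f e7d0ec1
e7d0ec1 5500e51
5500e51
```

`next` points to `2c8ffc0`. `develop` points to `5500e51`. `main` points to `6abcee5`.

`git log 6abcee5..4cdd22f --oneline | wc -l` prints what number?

5

Reachable from 4cdd22f: {4cdd22f, 5500e51, 579295f, 9406e58, caf76de, e7d0ec1, f11647c}.
Reachable from 6abcee5: {5500e51, 6abcee5, 81bf4ff, e7d0ec1}.
In 4cdd22f's history but not 6abcee5's: {4cdd22f, 579295f, 9406e58, caf76de, f11647c} — 5 commits.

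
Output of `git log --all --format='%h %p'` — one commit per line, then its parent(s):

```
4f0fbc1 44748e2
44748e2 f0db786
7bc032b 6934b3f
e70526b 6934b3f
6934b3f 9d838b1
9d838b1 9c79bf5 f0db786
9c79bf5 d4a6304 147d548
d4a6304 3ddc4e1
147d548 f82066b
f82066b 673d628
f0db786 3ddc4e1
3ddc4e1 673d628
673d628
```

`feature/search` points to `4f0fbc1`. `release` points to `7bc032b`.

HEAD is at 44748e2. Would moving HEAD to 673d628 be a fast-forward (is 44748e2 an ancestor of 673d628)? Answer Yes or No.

A fast-forward from 44748e2 to 673d628 is possible iff 44748e2 is an ancestor of 673d628.
Ancestors of 673d628: {673d628}.
44748e2 is not among them, so fast-forward is not possible.

No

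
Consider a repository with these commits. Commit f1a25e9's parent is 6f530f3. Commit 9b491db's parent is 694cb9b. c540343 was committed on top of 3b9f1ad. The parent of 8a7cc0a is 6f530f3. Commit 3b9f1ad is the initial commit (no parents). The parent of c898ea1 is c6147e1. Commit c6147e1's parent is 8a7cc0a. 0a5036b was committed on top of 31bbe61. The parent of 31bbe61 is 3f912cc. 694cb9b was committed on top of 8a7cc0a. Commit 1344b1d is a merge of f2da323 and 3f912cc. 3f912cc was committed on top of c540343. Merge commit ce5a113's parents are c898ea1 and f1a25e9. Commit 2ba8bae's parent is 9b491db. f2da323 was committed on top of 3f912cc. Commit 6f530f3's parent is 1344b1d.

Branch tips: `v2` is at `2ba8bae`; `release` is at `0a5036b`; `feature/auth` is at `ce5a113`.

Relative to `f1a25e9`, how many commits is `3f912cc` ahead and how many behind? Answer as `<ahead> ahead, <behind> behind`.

Reachable from 3f912cc: {3b9f1ad, 3f912cc, c540343}.
Reachable from f1a25e9: {1344b1d, 3b9f1ad, 3f912cc, 6f530f3, c540343, f1a25e9, f2da323}.
Only in 3f912cc's history (ahead): {} — 0.
Only in f1a25e9's history (behind): {1344b1d, 6f530f3, f1a25e9, f2da323} — 4.

0 ahead, 4 behind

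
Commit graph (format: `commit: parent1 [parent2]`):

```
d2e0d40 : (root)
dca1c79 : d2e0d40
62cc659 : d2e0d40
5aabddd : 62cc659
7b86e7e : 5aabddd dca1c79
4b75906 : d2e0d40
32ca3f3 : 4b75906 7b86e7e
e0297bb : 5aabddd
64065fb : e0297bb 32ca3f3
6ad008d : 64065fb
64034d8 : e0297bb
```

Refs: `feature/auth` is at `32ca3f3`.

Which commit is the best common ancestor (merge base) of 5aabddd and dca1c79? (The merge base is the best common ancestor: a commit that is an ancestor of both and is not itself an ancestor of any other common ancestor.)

Ancestors of 5aabddd: {5aabddd, 62cc659, d2e0d40}.
Ancestors of dca1c79: {d2e0d40, dca1c79}.
Common ancestors: {d2e0d40}.
The only common ancestor is d2e0d40, so it is the merge base.

d2e0d40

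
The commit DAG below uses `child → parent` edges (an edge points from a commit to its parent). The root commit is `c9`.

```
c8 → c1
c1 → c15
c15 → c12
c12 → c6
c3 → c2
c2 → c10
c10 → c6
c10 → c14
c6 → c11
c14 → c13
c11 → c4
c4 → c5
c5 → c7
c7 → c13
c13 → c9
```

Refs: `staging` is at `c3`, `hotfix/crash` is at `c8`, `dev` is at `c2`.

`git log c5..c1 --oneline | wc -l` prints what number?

6

Reachable from c1: {c1, c11, c12, c13, c15, c4, c5, c6, c7, c9}.
Reachable from c5: {c13, c5, c7, c9}.
In c1's history but not c5's: {c1, c11, c12, c15, c4, c6} — 6 commits.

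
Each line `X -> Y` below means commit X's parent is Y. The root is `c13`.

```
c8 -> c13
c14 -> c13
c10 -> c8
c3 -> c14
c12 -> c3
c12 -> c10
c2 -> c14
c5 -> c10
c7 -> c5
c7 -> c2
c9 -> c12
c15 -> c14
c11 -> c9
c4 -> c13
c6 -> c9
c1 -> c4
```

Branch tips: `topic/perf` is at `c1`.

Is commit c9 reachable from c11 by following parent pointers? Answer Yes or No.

Yes

Ancestors of c11 (commits reachable by following parents): {c10, c11, c12, c13, c14, c3, c8, c9}.
c9 is in that set, so it is an ancestor of c11.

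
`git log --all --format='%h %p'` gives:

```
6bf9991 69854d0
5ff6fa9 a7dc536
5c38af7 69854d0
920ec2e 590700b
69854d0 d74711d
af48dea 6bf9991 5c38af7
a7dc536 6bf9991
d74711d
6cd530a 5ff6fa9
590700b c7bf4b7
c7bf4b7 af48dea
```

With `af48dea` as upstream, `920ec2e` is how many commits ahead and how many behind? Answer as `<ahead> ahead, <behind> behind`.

Reachable from 920ec2e: {590700b, 5c38af7, 69854d0, 6bf9991, 920ec2e, af48dea, c7bf4b7, d74711d}.
Reachable from af48dea: {5c38af7, 69854d0, 6bf9991, af48dea, d74711d}.
Only in 920ec2e's history (ahead): {590700b, 920ec2e, c7bf4b7} — 3.
Only in af48dea's history (behind): {} — 0.

3 ahead, 0 behind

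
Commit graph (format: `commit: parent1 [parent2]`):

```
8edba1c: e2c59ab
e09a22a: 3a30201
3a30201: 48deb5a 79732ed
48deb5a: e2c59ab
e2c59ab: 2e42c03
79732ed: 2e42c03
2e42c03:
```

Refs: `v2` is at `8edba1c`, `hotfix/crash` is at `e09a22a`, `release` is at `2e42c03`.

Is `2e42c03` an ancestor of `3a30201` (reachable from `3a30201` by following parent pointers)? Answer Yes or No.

Yes

Ancestors of 3a30201 (commits reachable by following parents): {2e42c03, 3a30201, 48deb5a, 79732ed, e2c59ab}.
2e42c03 is in that set, so it is an ancestor of 3a30201.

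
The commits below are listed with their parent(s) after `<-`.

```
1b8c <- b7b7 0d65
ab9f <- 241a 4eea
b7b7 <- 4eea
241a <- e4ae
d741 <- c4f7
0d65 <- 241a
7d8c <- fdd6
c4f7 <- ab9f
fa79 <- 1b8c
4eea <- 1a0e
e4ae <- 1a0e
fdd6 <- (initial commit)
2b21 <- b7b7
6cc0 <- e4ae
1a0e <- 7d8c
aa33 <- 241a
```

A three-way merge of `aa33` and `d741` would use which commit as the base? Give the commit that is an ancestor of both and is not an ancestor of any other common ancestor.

241a

Ancestors of aa33: {1a0e, 241a, 7d8c, aa33, e4ae, fdd6}.
Ancestors of d741: {1a0e, 241a, 4eea, 7d8c, ab9f, c4f7, d741, e4ae, fdd6}.
Common ancestors: {1a0e, 241a, 7d8c, e4ae, fdd6}.
Among these, 241a is not an ancestor of any other common ancestor — it is the merge base.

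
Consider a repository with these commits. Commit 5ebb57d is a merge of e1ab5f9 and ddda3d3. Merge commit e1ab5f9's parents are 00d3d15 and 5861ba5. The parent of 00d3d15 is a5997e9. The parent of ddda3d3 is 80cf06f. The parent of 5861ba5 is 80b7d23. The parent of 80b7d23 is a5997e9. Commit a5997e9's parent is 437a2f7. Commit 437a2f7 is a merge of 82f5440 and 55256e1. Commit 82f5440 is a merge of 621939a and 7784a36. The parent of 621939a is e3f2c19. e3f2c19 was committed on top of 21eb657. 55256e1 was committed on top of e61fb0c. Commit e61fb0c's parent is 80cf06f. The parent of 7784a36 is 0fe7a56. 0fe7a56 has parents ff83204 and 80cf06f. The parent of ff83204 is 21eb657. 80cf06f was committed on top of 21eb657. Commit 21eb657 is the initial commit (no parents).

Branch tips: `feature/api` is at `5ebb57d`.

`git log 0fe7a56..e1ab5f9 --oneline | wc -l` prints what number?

12

Reachable from e1ab5f9: {00d3d15, 0fe7a56, 21eb657, 437a2f7, 55256e1, 5861ba5, 621939a, 7784a36, 80b7d23, 80cf06f, 82f5440, a5997e9, e1ab5f9, e3f2c19, e61fb0c, ff83204}.
Reachable from 0fe7a56: {0fe7a56, 21eb657, 80cf06f, ff83204}.
In e1ab5f9's history but not 0fe7a56's: {00d3d15, 437a2f7, 55256e1, 5861ba5, 621939a, 7784a36, 80b7d23, 82f5440, a5997e9, e1ab5f9, e3f2c19, e61fb0c} — 12 commits.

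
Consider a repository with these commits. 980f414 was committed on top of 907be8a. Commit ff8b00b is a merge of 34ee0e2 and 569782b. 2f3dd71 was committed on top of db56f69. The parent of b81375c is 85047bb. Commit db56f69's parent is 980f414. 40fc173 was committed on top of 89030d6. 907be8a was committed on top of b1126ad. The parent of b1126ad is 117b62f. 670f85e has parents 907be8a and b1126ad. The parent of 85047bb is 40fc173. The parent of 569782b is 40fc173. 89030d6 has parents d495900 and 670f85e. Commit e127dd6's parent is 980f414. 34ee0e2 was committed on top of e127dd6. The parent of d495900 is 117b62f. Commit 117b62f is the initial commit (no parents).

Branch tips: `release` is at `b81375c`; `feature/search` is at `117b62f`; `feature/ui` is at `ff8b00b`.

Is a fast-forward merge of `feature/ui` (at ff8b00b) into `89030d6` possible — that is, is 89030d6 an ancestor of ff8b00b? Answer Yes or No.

Yes

A fast-forward from 89030d6 to ff8b00b is possible iff 89030d6 is an ancestor of ff8b00b.
Ancestors of ff8b00b: {117b62f, 34ee0e2, 40fc173, 569782b, 670f85e, 89030d6, 907be8a, 980f414, b1126ad, d495900, e127dd6, ff8b00b}.
89030d6 is among them, so fast-forward is possible.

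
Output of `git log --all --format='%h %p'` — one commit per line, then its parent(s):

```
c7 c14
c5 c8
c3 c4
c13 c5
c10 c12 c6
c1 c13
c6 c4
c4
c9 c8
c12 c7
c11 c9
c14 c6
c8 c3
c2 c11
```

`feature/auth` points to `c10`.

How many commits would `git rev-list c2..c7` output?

3

Reachable from c7: {c14, c4, c6, c7}.
Reachable from c2: {c11, c2, c3, c4, c8, c9}.
In c7's history but not c2's: {c14, c6, c7} — 3 commits.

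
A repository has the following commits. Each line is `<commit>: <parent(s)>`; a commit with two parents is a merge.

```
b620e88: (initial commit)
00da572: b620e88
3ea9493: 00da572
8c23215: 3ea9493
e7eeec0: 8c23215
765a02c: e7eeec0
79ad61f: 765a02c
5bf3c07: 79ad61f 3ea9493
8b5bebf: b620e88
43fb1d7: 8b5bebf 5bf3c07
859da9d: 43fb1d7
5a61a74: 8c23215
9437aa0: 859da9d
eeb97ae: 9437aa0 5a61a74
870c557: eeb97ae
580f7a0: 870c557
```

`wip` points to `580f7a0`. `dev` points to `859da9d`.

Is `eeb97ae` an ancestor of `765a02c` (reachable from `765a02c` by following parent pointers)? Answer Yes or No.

Ancestors of 765a02c: {00da572, 3ea9493, 765a02c, 8c23215, b620e88, e7eeec0}.
eeb97ae is not in that set, so it is not an ancestor of 765a02c.

No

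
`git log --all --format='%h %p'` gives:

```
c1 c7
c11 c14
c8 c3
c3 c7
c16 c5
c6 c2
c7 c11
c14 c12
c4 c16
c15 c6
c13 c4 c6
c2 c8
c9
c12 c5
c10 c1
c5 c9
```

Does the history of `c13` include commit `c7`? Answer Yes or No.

Ancestors of c13 (commits reachable by following parents): {c11, c12, c13, c14, c16, c2, c3, c4, c5, c6, c7, c8, c9}.
c7 is in that set, so it is an ancestor of c13.

Yes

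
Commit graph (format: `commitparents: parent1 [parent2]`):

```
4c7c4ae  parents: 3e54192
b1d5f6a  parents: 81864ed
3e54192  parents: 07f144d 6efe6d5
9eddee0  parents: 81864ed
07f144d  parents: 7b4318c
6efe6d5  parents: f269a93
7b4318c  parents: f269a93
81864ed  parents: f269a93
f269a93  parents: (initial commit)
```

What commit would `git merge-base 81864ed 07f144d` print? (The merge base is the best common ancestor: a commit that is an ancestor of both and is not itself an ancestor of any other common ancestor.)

Ancestors of 81864ed: {81864ed, f269a93}.
Ancestors of 07f144d: {07f144d, 7b4318c, f269a93}.
Common ancestors: {f269a93}.
The only common ancestor is f269a93, so it is the merge base.

f269a93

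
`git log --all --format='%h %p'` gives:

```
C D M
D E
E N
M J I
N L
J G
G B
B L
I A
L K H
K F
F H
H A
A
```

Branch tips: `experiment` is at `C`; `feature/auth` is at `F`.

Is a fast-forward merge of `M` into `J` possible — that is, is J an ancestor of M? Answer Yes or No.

Yes

A fast-forward from J to M is possible iff J is an ancestor of M.
Ancestors of M: {A, B, F, G, H, I, J, K, L, M}.
J is among them, so fast-forward is possible.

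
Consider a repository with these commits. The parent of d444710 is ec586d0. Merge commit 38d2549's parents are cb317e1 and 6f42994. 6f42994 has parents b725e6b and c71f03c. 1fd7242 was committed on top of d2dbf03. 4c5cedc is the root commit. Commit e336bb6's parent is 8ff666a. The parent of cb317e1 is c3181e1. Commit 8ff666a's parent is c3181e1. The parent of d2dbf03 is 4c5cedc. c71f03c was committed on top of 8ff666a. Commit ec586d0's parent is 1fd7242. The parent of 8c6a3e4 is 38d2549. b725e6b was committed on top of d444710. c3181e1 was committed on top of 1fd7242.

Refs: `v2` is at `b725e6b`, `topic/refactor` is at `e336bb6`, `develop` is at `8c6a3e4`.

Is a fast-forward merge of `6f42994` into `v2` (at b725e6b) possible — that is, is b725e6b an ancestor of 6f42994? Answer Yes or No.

A fast-forward from b725e6b to 6f42994 is possible iff b725e6b is an ancestor of 6f42994.
Ancestors of 6f42994: {1fd7242, 4c5cedc, 6f42994, 8ff666a, b725e6b, c3181e1, c71f03c, d2dbf03, d444710, ec586d0}.
b725e6b is among them, so fast-forward is possible.

Yes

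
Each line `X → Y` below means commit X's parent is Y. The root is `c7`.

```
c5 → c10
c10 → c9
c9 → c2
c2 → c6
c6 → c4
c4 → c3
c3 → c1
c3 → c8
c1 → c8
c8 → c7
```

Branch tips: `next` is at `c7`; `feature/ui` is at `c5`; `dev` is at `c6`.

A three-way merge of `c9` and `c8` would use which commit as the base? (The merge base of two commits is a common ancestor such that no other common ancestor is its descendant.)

Ancestors of c9: {c1, c2, c3, c4, c6, c7, c8, c9}.
Ancestors of c8: {c7, c8}.
Common ancestors: {c7, c8}.
Among these, c8 is not an ancestor of any other common ancestor — it is the merge base.

c8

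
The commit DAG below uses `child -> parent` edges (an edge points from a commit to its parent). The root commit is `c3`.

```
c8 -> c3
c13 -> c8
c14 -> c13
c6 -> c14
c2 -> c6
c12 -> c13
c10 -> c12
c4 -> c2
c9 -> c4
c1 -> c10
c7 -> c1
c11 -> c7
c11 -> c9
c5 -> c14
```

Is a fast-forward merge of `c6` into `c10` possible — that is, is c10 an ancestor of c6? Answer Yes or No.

No

A fast-forward from c10 to c6 is possible iff c10 is an ancestor of c6.
Ancestors of c6: {c13, c14, c3, c6, c8}.
c10 is not among them, so fast-forward is not possible.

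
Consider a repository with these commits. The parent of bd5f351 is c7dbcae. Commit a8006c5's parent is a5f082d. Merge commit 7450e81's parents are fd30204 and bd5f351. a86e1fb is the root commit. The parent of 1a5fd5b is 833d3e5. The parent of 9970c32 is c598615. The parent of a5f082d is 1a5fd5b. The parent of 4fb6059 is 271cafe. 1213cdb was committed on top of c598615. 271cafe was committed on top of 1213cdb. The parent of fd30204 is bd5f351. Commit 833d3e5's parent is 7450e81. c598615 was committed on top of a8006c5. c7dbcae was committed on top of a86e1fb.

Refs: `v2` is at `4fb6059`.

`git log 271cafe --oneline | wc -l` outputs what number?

Walking parent pointers from 271cafe: reachable set = {1213cdb, 1a5fd5b, 271cafe, 7450e81, 833d3e5, a5f082d, a8006c5, a86e1fb, bd5f351, c598615, c7dbcae, fd30204}.
That is 12 commits.

12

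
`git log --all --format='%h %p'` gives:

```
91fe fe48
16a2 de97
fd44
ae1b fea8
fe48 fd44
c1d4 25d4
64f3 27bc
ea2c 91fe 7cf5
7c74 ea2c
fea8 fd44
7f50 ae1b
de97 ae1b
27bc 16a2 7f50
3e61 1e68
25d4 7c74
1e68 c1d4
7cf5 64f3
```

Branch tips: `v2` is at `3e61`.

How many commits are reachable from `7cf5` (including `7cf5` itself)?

Walking parent pointers from 7cf5: reachable set = {16a2, 27bc, 64f3, 7cf5, 7f50, ae1b, de97, fd44, fea8}.
That is 9 commits.

9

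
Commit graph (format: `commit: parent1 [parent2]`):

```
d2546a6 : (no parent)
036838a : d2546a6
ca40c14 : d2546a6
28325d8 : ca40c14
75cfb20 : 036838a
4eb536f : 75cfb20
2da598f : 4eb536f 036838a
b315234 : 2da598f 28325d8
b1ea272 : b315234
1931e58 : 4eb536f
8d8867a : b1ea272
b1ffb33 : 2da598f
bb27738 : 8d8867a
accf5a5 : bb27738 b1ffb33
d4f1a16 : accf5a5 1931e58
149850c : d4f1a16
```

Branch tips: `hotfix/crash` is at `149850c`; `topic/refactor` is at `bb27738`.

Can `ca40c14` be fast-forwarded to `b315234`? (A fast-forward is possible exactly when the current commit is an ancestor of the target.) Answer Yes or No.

Yes

A fast-forward from ca40c14 to b315234 is possible iff ca40c14 is an ancestor of b315234.
Ancestors of b315234: {036838a, 28325d8, 2da598f, 4eb536f, 75cfb20, b315234, ca40c14, d2546a6}.
ca40c14 is among them, so fast-forward is possible.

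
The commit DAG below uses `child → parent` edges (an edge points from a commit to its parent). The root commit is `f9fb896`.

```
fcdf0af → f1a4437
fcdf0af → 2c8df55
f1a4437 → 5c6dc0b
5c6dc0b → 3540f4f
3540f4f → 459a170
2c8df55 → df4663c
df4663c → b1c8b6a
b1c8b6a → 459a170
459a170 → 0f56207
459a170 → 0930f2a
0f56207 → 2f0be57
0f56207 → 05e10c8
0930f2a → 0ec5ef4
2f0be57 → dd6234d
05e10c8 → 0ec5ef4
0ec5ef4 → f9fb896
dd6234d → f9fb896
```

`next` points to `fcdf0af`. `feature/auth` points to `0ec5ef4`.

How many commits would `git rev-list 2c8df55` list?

11

Walking parent pointers from 2c8df55: reachable set = {05e10c8, 0930f2a, 0ec5ef4, 0f56207, 2c8df55, 2f0be57, 459a170, b1c8b6a, dd6234d, df4663c, f9fb896}.
That is 11 commits.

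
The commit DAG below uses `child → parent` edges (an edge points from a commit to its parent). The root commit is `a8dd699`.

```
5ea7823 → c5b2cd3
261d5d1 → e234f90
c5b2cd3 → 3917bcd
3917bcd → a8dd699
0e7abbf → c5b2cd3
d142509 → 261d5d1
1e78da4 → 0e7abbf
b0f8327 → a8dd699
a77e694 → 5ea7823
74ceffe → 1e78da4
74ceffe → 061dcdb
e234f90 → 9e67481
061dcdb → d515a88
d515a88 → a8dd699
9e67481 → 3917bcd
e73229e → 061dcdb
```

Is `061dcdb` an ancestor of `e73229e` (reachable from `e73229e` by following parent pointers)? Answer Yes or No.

Ancestors of e73229e (commits reachable by following parents): {061dcdb, a8dd699, d515a88, e73229e}.
061dcdb is in that set, so it is an ancestor of e73229e.

Yes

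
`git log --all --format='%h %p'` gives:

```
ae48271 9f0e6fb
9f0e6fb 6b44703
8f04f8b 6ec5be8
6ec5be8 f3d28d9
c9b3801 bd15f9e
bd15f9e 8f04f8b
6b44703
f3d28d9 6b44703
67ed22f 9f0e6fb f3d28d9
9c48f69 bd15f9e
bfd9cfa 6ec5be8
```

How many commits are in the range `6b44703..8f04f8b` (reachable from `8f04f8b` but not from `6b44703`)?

Reachable from 8f04f8b: {6b44703, 6ec5be8, 8f04f8b, f3d28d9}.
Reachable from 6b44703: {6b44703}.
In 8f04f8b's history but not 6b44703's: {6ec5be8, 8f04f8b, f3d28d9} — 3 commits.

3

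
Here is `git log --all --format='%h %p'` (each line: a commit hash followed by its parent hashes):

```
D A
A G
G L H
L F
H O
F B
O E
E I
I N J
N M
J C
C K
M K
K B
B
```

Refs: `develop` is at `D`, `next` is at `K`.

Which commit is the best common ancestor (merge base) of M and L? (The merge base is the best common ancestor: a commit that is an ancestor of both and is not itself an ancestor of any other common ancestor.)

Ancestors of M: {B, K, M}.
Ancestors of L: {B, F, L}.
Common ancestors: {B}.
The only common ancestor is B, so it is the merge base.

B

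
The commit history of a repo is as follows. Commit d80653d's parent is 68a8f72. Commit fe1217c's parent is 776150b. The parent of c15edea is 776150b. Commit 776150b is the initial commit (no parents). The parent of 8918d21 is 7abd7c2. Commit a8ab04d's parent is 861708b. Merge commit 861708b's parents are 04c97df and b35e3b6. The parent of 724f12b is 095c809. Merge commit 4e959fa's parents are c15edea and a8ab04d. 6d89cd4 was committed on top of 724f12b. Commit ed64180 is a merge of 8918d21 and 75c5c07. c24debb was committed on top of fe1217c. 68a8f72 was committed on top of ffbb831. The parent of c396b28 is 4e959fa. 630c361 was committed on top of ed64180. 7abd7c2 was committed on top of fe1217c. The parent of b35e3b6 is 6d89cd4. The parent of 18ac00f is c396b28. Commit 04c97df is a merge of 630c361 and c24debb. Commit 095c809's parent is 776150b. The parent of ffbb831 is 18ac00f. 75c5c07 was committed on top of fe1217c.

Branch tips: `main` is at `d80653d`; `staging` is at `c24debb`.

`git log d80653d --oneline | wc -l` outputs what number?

Walking parent pointers from d80653d: reachable set = {04c97df, 095c809, 18ac00f, 4e959fa, 630c361, 68a8f72, 6d89cd4, 724f12b, 75c5c07, 776150b, 7abd7c2, 861708b, 8918d21, a8ab04d, b35e3b6, c15edea, c24debb, c396b28, d80653d, ed64180, fe1217c, ffbb831}.
That is 22 commits.

22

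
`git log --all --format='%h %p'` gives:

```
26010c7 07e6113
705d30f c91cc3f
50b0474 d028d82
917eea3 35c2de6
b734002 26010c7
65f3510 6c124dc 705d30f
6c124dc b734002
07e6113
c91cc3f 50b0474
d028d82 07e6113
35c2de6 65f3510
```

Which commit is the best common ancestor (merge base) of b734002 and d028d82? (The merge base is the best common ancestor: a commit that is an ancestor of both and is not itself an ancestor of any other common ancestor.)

07e6113

Ancestors of b734002: {07e6113, 26010c7, b734002}.
Ancestors of d028d82: {07e6113, d028d82}.
Common ancestors: {07e6113}.
The only common ancestor is 07e6113, so it is the merge base.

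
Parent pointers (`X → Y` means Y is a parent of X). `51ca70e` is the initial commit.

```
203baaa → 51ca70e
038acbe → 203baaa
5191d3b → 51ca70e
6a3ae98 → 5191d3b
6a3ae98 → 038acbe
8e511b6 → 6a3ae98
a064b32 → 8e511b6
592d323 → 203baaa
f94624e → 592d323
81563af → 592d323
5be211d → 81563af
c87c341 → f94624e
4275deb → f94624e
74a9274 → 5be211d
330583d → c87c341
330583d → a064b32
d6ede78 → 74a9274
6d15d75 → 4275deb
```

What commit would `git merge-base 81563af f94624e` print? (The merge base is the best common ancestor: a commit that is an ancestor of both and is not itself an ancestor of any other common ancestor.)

592d323

Ancestors of 81563af: {203baaa, 51ca70e, 592d323, 81563af}.
Ancestors of f94624e: {203baaa, 51ca70e, 592d323, f94624e}.
Common ancestors: {203baaa, 51ca70e, 592d323}.
Among these, 592d323 is not an ancestor of any other common ancestor — it is the merge base.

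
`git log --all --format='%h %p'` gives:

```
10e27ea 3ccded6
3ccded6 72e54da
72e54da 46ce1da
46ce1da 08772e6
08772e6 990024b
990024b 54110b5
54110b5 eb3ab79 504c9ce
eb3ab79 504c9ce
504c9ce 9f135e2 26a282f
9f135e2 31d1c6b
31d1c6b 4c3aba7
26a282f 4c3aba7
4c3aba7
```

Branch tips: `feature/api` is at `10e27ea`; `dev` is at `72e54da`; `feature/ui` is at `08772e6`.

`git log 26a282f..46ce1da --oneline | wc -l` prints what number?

8

Reachable from 46ce1da: {08772e6, 26a282f, 31d1c6b, 46ce1da, 4c3aba7, 504c9ce, 54110b5, 990024b, 9f135e2, eb3ab79}.
Reachable from 26a282f: {26a282f, 4c3aba7}.
In 46ce1da's history but not 26a282f's: {08772e6, 31d1c6b, 46ce1da, 504c9ce, 54110b5, 990024b, 9f135e2, eb3ab79} — 8 commits.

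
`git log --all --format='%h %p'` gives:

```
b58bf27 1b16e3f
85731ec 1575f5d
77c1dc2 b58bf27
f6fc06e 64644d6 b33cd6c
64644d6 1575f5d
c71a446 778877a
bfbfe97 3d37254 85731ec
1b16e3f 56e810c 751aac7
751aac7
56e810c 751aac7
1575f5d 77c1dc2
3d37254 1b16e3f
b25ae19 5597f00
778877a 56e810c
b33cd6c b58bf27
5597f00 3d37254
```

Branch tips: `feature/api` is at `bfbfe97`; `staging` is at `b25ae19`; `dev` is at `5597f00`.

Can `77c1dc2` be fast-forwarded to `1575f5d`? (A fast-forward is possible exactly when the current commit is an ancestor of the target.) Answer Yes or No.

A fast-forward from 77c1dc2 to 1575f5d is possible iff 77c1dc2 is an ancestor of 1575f5d.
Ancestors of 1575f5d: {1575f5d, 1b16e3f, 56e810c, 751aac7, 77c1dc2, b58bf27}.
77c1dc2 is among them, so fast-forward is possible.

Yes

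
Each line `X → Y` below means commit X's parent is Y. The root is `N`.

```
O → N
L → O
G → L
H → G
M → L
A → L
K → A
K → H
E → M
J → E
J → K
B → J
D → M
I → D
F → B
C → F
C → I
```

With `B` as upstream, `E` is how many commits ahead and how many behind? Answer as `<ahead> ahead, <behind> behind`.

Reachable from E: {E, L, M, N, O}.
Reachable from B: {A, B, E, G, H, J, K, L, M, N, O}.
Only in E's history (ahead): {} — 0.
Only in B's history (behind): {A, B, G, H, J, K} — 6.

0 ahead, 6 behind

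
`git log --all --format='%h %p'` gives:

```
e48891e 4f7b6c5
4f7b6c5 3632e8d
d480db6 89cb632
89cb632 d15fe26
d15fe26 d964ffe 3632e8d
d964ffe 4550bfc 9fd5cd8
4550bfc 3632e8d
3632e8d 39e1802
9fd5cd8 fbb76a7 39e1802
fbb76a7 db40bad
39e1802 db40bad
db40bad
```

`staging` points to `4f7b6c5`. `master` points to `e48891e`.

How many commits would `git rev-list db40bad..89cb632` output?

8

Reachable from 89cb632: {3632e8d, 39e1802, 4550bfc, 89cb632, 9fd5cd8, d15fe26, d964ffe, db40bad, fbb76a7}.
Reachable from db40bad: {db40bad}.
In 89cb632's history but not db40bad's: {3632e8d, 39e1802, 4550bfc, 89cb632, 9fd5cd8, d15fe26, d964ffe, fbb76a7} — 8 commits.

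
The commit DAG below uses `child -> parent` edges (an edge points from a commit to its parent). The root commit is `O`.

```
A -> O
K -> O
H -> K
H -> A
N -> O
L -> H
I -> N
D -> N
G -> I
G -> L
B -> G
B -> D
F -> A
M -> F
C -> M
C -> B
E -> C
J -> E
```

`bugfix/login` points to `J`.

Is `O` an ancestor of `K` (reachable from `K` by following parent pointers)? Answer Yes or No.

Yes

Ancestors of K (commits reachable by following parents): {K, O}.
O is in that set, so it is an ancestor of K.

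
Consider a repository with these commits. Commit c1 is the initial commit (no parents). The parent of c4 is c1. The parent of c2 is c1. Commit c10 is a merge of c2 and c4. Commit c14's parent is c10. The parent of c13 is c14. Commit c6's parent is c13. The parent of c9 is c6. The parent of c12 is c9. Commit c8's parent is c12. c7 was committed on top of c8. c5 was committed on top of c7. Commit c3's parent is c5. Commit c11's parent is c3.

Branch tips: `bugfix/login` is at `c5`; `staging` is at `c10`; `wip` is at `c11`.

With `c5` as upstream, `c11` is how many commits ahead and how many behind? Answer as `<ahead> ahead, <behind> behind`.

Reachable from c11: {c1, c10, c11, c12, c13, c14, c2, c3, c4, c5, c6, c7, c8, c9}.
Reachable from c5: {c1, c10, c12, c13, c14, c2, c4, c5, c6, c7, c8, c9}.
Only in c11's history (ahead): {c11, c3} — 2.
Only in c5's history (behind): {} — 0.

2 ahead, 0 behind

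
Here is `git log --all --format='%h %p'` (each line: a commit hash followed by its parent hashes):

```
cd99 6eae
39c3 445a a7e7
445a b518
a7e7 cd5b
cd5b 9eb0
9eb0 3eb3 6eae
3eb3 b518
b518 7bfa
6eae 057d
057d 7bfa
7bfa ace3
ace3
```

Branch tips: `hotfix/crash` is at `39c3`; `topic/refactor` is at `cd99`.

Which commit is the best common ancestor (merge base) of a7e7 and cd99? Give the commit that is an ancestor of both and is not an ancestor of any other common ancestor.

6eae

Ancestors of a7e7: {057d, 3eb3, 6eae, 7bfa, 9eb0, a7e7, ace3, b518, cd5b}.
Ancestors of cd99: {057d, 6eae, 7bfa, ace3, cd99}.
Common ancestors: {057d, 6eae, 7bfa, ace3}.
Among these, 6eae is not an ancestor of any other common ancestor — it is the merge base.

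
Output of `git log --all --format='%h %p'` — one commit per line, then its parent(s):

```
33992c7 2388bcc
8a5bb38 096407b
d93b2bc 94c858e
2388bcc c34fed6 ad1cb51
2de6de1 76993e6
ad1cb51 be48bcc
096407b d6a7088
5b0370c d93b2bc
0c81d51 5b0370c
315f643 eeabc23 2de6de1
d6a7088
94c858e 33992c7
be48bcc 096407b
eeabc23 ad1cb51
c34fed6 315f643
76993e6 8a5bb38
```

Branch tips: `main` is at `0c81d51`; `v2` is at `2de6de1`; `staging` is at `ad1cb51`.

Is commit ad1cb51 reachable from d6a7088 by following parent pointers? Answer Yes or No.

No

Ancestors of d6a7088: {d6a7088}.
ad1cb51 is not in that set, so it is not an ancestor of d6a7088.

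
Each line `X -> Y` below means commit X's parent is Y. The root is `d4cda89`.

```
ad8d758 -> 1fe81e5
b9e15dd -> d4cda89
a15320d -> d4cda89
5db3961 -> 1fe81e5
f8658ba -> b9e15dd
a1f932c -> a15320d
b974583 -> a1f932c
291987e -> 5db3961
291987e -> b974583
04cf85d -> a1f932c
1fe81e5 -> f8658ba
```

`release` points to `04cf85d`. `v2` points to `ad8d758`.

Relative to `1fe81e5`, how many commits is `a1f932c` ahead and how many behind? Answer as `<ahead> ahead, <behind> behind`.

2 ahead, 3 behind

Reachable from a1f932c: {a15320d, a1f932c, d4cda89}.
Reachable from 1fe81e5: {1fe81e5, b9e15dd, d4cda89, f8658ba}.
Only in a1f932c's history (ahead): {a15320d, a1f932c} — 2.
Only in 1fe81e5's history (behind): {1fe81e5, b9e15dd, f8658ba} — 3.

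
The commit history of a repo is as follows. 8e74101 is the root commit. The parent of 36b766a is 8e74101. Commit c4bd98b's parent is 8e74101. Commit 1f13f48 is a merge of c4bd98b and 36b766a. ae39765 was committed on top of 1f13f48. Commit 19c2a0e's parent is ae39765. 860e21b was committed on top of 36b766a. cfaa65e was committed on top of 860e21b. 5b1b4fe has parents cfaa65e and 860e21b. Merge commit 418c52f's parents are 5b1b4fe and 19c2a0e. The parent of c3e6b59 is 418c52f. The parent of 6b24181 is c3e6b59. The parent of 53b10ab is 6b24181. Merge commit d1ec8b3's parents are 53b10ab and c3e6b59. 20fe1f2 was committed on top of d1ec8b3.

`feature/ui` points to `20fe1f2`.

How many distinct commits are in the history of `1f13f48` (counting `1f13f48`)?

4

Walking parent pointers from 1f13f48: reachable set = {1f13f48, 36b766a, 8e74101, c4bd98b}.
That is 4 commits.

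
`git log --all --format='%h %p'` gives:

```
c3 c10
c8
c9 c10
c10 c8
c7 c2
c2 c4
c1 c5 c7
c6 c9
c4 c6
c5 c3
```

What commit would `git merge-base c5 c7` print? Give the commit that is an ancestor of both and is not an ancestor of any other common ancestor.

c10

Ancestors of c5: {c10, c3, c5, c8}.
Ancestors of c7: {c10, c2, c4, c6, c7, c8, c9}.
Common ancestors: {c10, c8}.
Among these, c10 is not an ancestor of any other common ancestor — it is the merge base.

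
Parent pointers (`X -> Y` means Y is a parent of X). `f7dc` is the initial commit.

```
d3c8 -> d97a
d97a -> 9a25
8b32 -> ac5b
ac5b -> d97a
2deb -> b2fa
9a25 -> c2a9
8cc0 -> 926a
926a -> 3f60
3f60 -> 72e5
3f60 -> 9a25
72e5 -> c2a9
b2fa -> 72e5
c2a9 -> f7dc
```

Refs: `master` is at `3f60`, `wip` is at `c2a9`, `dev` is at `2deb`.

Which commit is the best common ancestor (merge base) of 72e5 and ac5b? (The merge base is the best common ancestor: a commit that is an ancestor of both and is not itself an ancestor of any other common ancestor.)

Ancestors of 72e5: {72e5, c2a9, f7dc}.
Ancestors of ac5b: {9a25, ac5b, c2a9, d97a, f7dc}.
Common ancestors: {c2a9, f7dc}.
Among these, c2a9 is not an ancestor of any other common ancestor — it is the merge base.

c2a9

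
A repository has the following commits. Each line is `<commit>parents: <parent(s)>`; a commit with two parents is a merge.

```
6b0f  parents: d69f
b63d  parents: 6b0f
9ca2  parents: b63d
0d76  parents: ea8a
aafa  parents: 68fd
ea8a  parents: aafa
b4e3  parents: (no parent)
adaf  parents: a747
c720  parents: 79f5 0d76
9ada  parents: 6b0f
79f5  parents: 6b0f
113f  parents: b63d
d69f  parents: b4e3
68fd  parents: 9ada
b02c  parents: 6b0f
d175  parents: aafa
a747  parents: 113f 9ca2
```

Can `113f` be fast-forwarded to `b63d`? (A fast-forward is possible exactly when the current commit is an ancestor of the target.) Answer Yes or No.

A fast-forward from 113f to b63d is possible iff 113f is an ancestor of b63d.
Ancestors of b63d: {6b0f, b4e3, b63d, d69f}.
113f is not among them, so fast-forward is not possible.

No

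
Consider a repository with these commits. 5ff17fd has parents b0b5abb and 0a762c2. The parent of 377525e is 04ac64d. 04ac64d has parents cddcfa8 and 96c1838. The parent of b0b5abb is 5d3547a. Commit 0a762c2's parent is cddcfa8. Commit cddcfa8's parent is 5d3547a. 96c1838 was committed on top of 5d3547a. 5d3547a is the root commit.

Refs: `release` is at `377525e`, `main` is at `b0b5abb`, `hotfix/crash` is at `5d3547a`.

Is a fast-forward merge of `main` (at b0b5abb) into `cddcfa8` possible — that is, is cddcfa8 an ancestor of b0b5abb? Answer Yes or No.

A fast-forward from cddcfa8 to b0b5abb is possible iff cddcfa8 is an ancestor of b0b5abb.
Ancestors of b0b5abb: {5d3547a, b0b5abb}.
cddcfa8 is not among them, so fast-forward is not possible.

No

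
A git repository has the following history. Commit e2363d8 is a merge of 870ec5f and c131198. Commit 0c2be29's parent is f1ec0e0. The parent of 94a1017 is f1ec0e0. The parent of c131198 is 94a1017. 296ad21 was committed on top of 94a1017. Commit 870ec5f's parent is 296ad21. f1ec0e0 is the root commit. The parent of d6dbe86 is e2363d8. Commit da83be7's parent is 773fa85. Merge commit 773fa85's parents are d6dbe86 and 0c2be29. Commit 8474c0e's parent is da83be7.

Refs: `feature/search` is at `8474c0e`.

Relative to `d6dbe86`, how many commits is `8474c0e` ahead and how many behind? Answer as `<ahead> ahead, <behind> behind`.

Reachable from 8474c0e: {0c2be29, 296ad21, 773fa85, 8474c0e, 870ec5f, 94a1017, c131198, d6dbe86, da83be7, e2363d8, f1ec0e0}.
Reachable from d6dbe86: {296ad21, 870ec5f, 94a1017, c131198, d6dbe86, e2363d8, f1ec0e0}.
Only in 8474c0e's history (ahead): {0c2be29, 773fa85, 8474c0e, da83be7} — 4.
Only in d6dbe86's history (behind): {} — 0.

4 ahead, 0 behind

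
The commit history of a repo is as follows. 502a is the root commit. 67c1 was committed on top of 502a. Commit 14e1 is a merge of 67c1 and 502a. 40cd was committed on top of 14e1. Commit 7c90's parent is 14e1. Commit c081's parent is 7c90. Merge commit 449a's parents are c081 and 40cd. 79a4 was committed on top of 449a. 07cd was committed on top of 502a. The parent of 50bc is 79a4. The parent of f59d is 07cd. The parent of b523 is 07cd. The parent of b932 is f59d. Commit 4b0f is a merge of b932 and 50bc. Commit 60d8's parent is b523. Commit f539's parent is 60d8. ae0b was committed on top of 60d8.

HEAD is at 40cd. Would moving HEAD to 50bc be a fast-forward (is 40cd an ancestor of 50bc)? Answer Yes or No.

A fast-forward from 40cd to 50bc is possible iff 40cd is an ancestor of 50bc.
Ancestors of 50bc: {14e1, 40cd, 449a, 502a, 50bc, 67c1, 79a4, 7c90, c081}.
40cd is among them, so fast-forward is possible.

Yes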